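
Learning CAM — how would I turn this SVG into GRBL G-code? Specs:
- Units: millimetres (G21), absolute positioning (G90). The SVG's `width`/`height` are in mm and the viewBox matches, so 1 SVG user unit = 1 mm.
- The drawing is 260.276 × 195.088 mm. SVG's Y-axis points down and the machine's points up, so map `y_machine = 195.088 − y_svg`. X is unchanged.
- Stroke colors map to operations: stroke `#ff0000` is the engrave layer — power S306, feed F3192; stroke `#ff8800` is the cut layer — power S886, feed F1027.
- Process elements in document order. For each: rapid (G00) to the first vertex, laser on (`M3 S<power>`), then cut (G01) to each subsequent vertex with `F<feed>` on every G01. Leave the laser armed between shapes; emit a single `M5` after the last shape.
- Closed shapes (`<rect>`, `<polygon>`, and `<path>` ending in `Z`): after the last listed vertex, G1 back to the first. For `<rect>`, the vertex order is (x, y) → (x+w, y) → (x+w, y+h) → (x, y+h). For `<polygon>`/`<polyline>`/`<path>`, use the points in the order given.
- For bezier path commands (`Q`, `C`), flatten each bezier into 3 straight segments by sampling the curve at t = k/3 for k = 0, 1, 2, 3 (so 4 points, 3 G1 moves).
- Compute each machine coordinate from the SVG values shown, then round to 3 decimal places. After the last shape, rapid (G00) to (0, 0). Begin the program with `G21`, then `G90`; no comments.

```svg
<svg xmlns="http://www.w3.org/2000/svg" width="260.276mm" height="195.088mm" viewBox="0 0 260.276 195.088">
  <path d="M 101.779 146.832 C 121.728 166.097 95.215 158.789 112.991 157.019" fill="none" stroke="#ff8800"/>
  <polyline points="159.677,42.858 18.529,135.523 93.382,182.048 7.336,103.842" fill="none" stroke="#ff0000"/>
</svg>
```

G21
G90
G00 X101.779 Y48.256
M3 S886
G01 X109.602 Y36.659 F1027
G01 X106.617 Y35.642 F1027
G01 X112.991 Y38.069 F1027
G00 X159.677 Y152.230
M3 S306
G01 X18.529 Y59.565 F3192
G01 X93.382 Y13.040 F3192
G01 X7.336 Y91.246 F3192
M5
G00 X0.000 Y0.000

viewBox `0 0 260.276 195.088` with mm width/height → 1 unit = 1 mm. Flip: y_m = 195.088 − y_svg.

**Shape 1** — `<path>` cubic bezier, stroke `#ff8800` → cut (S886, F1027). Control points (SVG): P0=(101.779,146.832), P1=(121.728,166.097), P2=(95.215,158.789), P3=(112.991,157.019); sampled at t=k/3. Machine vertices: (101.779,48.256) → (109.602,36.659) → (106.617,35.642) → (112.991,38.069). Open path.

**Shape 2** — `<polyline>` open polyline, stroke `#ff0000` → engrave (S306, F3192). Machine vertices: (159.677,152.230) → (18.529,59.565) → (93.382,13.040) → (7.336,91.246). Open path.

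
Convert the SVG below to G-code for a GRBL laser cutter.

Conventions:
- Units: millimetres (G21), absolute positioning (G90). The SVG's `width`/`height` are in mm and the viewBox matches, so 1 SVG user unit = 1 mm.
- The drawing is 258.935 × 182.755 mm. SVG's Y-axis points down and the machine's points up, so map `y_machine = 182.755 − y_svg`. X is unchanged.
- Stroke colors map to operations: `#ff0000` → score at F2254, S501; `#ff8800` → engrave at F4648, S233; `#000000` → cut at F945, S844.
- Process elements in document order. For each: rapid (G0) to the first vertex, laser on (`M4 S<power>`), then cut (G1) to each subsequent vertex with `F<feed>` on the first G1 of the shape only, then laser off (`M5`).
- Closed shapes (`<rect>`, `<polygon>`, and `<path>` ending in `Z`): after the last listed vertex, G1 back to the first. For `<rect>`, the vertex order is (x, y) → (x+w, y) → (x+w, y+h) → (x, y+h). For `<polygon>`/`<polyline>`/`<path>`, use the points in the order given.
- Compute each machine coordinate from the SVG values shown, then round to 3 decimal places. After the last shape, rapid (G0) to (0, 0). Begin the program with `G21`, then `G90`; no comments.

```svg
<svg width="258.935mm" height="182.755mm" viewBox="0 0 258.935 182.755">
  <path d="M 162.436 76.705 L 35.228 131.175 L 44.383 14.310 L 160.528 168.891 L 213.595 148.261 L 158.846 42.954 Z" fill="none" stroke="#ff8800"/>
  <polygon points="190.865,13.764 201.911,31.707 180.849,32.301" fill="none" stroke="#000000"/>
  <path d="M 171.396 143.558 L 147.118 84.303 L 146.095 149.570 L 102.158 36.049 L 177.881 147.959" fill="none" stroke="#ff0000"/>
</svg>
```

G21
G90
G0 X162.436 Y106.050
M4 S233
G1 X35.228 Y51.580 F4648
G1 X44.383 Y168.445
G1 X160.528 Y13.864
G1 X213.595 Y34.494
G1 X158.846 Y139.801
G1 X162.436 Y106.050
M5
G0 X190.865 Y168.991
M4 S844
G1 X201.911 Y151.048 F945
G1 X180.849 Y150.454
G1 X190.865 Y168.991
M5
G0 X171.396 Y39.197
M4 S501
G1 X147.118 Y98.452 F2254
G1 X146.095 Y33.185
G1 X102.158 Y146.706
G1 X177.881 Y34.796
M5
G0 X0.000 Y0.000

viewBox `0 0 258.935 182.755` with mm width/height → 1 unit = 1 mm. Flip: y_m = 182.755 − y_svg.

**Shape 1** — `<path>` closed polygon, stroke `#ff8800` → engrave (S233, F4648). Machine vertices: (162.436,106.050) → (35.228,51.580) → (44.383,168.445) → (160.528,13.864) → (213.595,34.494) → (158.846,139.801) → (162.436,106.050). Closed: final G1 returns to the first vertex.

**Shape 2** — `<polygon>` regular polygon, stroke `#000000` → cut (S844, F945). Machine vertices: (190.865,168.991) → (201.911,151.048) → (180.849,150.454) → (190.865,168.991). Closed: final G1 returns to the first vertex.

**Shape 3** — `<path>` open polyline, stroke `#ff0000` → score (S501, F2254). Machine vertices: (171.396,39.197) → (147.118,98.452) → (146.095,33.185) → (102.158,146.706) → (177.881,34.796). Open path.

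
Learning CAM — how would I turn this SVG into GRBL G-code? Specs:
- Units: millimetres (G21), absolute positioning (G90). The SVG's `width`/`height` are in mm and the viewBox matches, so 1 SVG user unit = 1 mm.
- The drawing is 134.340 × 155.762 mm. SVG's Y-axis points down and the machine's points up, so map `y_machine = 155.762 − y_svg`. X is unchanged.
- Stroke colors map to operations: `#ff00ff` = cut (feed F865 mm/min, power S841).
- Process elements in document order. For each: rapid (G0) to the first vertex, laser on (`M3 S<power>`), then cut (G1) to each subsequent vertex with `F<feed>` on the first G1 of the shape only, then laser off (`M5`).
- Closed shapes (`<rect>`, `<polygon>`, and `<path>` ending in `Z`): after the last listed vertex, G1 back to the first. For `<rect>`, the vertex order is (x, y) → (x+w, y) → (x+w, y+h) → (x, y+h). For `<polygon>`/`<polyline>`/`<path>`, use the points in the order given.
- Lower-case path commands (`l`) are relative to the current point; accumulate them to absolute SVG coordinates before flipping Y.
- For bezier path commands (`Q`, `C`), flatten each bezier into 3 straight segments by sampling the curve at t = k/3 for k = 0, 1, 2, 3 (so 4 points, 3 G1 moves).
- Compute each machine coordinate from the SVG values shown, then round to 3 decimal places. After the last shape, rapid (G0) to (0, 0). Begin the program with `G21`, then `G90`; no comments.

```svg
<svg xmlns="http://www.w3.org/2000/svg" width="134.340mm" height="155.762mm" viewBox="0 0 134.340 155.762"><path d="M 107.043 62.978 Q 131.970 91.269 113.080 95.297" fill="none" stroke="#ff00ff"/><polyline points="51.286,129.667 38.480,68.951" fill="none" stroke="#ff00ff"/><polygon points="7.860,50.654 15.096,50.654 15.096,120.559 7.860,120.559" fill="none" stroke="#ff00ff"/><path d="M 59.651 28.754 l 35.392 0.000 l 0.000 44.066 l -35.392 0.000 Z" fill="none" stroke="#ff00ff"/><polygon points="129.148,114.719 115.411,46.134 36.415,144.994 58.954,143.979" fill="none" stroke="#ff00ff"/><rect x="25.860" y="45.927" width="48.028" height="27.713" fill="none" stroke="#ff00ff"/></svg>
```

G21
G90
G0 X107.043 Y92.784
M3 S841
G1 X118.792 Y76.619 F865
G1 X120.805 Y65.846
G1 X113.080 Y60.465
M5
G0 X51.286 Y26.095
M3 S841
G1 X38.480 Y86.811 F865
M5
G0 X7.860 Y105.108
M3 S841
G1 X15.096 Y105.108 F865
G1 X15.096 Y35.203
G1 X7.860 Y35.203
G1 X7.860 Y105.108
M5
G0 X59.651 Y127.008
M3 S841
G1 X95.043 Y127.008 F865
G1 X95.043 Y82.942
G1 X59.651 Y82.942
G1 X59.651 Y127.008
M5
G0 X129.148 Y41.043
M3 S841
G1 X115.411 Y109.628 F865
G1 X36.415 Y10.768
G1 X58.954 Y11.783
G1 X129.148 Y41.043
M5
G0 X25.860 Y109.835
M3 S841
G1 X73.888 Y109.835 F865
G1 X73.888 Y82.122
G1 X25.860 Y82.122
G1 X25.860 Y109.835
M5
G0 X0.000 Y0.000

viewBox `0 0 134.340 155.762` with mm width/height → 1 unit = 1 mm. Flip: y_m = 155.762 − y_svg.

**Shape 1** — `<path>` quadratic bezier, stroke `#ff00ff` → cut (S841, F865). Control points (SVG): P0=(107.043,62.978), P1=(131.970,91.269), P2=(113.080,95.297); sampled at t=k/3. Machine vertices: (107.043,92.784) → (118.792,76.619) → (120.805,65.846) → (113.080,60.465). Open path.

**Shape 2** — `<polyline>` line segment, stroke `#ff00ff` → cut (S841, F865). Machine vertices: (51.286,26.095) → (38.480,86.811). Open path.

**Shape 3** — `<polygon>` rectangle, stroke `#ff00ff` → cut (S841, F865). Machine vertices: (7.860,105.108) → (15.096,105.108) → (15.096,35.203) → (7.860,35.203) → (7.860,105.108). Closed: final G1 returns to the first vertex.

**Shape 4** — `<path>` rectangle, stroke `#ff00ff` → cut (S841, F865). Machine vertices: (59.651,127.008) → (95.043,127.008) → (95.043,82.942) → (59.651,82.942) → (59.651,127.008). Closed: final G1 returns to the first vertex.

**Shape 5** — `<polygon>` closed polygon, stroke `#ff00ff` → cut (S841, F865). Machine vertices: (129.148,41.043) → (115.411,109.628) → (36.415,10.768) → (58.954,11.783) → (129.148,41.043). Closed: final G1 returns to the first vertex.

**Shape 6** — `<rect>` rectangle, stroke `#ff00ff` → cut (S841, F865). Machine vertices: (25.860,109.835) → (73.888,109.835) → (73.888,82.122) → (25.860,82.122) → (25.860,109.835). Closed: final G1 returns to the first vertex.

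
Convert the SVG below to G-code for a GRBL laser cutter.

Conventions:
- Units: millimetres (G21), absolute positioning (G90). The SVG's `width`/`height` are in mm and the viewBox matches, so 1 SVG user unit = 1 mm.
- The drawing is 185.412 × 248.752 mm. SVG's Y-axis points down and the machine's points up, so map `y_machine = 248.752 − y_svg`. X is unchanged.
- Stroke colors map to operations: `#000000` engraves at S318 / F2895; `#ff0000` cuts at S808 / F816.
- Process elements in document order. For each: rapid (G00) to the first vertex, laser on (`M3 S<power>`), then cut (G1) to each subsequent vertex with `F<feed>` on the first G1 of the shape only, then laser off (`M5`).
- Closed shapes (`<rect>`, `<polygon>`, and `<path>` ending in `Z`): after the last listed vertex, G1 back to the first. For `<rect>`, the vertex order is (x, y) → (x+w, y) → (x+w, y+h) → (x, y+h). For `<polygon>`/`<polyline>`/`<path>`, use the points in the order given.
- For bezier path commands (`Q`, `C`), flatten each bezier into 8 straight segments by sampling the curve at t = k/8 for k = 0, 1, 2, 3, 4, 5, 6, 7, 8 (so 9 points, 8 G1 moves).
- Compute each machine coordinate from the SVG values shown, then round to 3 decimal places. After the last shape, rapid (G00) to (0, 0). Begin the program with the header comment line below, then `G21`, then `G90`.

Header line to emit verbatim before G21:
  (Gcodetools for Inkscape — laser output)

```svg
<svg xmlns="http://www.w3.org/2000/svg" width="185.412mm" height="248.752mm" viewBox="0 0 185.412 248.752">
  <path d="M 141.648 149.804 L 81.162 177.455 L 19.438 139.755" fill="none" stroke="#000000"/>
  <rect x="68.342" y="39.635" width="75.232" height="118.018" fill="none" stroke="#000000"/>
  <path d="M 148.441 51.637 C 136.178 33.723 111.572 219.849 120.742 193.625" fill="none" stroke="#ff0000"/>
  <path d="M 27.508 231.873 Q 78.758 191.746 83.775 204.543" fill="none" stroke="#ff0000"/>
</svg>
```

1 u = 1 mm; y_m = 248.752 − y.

[1] `<path>` open polyline, #000000→engrave S318 F2895: (141.648,98.948) → (81.162,71.297) → (19.438,108.997)

[2] `<rect>` rectangle, #000000→engrave S318 F2895: (68.342,209.117) → (143.574,209.117) → (143.574,91.099) → (68.342,91.099) → (68.342,209.117) (closed)

[3] `<path>` cubic bezier, #ff0000→cut S808 F816: (148.441,197.115) → (143.354,195.082) → (137.650,178.799) → (131.870,153.147) → (126.554,123.005) → (122.243,93.252) → (119.477,68.769) → (118.796,54.434) → (120.742,55.127)

[4] `<path>` quadratic bezier, #ff0000→cut S808 F816: (27.508,16.879) → (39.598,26.084) → (50.243,33.635) → (59.444,39.532) → (67.200,43.775) → (73.511,46.364) → (78.377,47.300) → (81.798,46.581) → (83.775,44.209)

(Gcodetools for Inkscape — laser output)
G21
G90
G00 X141.648 Y98.948
M3 S318
G1 X81.162 Y71.297 F2895
G1 X19.438 Y108.997
M5
G00 X68.342 Y209.117
M3 S318
G1 X143.574 Y209.117 F2895
G1 X143.574 Y91.099
G1 X68.342 Y91.099
G1 X68.342 Y209.117
M5
G00 X148.441 Y197.115
M3 S808
G1 X143.354 Y195.082 F816
G1 X137.650 Y178.799
G1 X131.870 Y153.147
G1 X126.554 Y123.005
G1 X122.243 Y93.252
G1 X119.477 Y68.769
G1 X118.796 Y54.434
G1 X120.742 Y55.127
M5
G00 X27.508 Y16.879
M3 S808
G1 X39.598 Y26.084 F816
G1 X50.243 Y33.635
G1 X59.444 Y39.532
G1 X67.200 Y43.775
G1 X73.511 Y46.364
G1 X78.377 Y47.300
G1 X81.798 Y46.581
G1 X83.775 Y44.209
M5
G00 X0.000 Y0.000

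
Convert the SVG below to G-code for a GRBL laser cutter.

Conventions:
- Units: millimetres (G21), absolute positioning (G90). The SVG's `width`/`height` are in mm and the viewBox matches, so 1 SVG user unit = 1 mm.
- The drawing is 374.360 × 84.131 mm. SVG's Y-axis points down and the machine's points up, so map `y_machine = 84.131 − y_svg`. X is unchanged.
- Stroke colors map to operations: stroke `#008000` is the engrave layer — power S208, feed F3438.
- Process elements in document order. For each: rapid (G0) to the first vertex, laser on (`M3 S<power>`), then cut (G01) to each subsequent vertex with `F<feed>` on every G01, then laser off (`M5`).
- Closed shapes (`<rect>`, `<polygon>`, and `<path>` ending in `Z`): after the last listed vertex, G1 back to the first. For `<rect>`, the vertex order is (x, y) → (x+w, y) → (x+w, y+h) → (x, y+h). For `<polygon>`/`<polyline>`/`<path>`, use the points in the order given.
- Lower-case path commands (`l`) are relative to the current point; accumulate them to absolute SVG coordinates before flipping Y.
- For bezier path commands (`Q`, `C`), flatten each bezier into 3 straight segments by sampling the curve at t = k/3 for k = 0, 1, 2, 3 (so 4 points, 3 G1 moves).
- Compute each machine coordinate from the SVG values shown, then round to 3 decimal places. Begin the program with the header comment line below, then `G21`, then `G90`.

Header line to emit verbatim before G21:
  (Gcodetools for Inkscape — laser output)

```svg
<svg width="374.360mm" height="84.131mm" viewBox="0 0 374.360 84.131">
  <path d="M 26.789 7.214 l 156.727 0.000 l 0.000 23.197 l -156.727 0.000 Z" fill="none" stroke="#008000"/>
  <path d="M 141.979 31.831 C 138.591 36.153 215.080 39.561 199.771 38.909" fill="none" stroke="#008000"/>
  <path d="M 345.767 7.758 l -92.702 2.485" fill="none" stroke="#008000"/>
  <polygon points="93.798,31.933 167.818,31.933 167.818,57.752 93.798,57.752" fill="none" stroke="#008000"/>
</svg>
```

Since the viewBox matches the mm dimensions, user units are millimetres directly. The only transform is the Y-flip y_m = 84.131 − y_svg.

Shape 1 is a rectangle drawn with `<path>`. Its stroke #008000 means engrave at S208, F3438. After flipping Y the toolpath is (26.789,76.917) → (183.516,76.917) → (183.516,53.720) → (26.789,53.720) → (26.789,76.917), returning to the start.

Shape 2 is a cubic bezier drawn with `<path>`. Its stroke #008000 means engrave at S208, F3438. After flipping Y the toolpath is (141.979,52.300) → (158.858,48.399) → (190.839,45.807) → (199.771,45.222).

Shape 3 is a line segment drawn with `<path>`. Its stroke #008000 means engrave at S208, F3438. After flipping Y the toolpath is (345.767,76.373) → (253.065,73.888).

Shape 4 is a rectangle drawn with `<polygon>`. Its stroke #008000 means engrave at S208, F3438. After flipping Y the toolpath is (93.798,52.198) → (167.818,52.198) → (167.818,26.379) → (93.798,26.379) → (93.798,52.198), returning to the start.

(Gcodetools for Inkscape — laser output)
G21
G90
G0 X26.789 Y76.917
M3 S208
G01 X183.516 Y76.917 F3438
G01 X183.516 Y53.720 F3438
G01 X26.789 Y53.720 F3438
G01 X26.789 Y76.917 F3438
M5
G0 X141.979 Y52.300
M3 S208
G01 X158.858 Y48.399 F3438
G01 X190.839 Y45.807 F3438
G01 X199.771 Y45.222 F3438
M5
G0 X345.767 Y76.373
M3 S208
G01 X253.065 Y73.888 F3438
M5
G0 X93.798 Y52.198
M3 S208
G01 X167.818 Y52.198 F3438
G01 X167.818 Y26.379 F3438
G01 X93.798 Y26.379 F3438
G01 X93.798 Y52.198 F3438
M5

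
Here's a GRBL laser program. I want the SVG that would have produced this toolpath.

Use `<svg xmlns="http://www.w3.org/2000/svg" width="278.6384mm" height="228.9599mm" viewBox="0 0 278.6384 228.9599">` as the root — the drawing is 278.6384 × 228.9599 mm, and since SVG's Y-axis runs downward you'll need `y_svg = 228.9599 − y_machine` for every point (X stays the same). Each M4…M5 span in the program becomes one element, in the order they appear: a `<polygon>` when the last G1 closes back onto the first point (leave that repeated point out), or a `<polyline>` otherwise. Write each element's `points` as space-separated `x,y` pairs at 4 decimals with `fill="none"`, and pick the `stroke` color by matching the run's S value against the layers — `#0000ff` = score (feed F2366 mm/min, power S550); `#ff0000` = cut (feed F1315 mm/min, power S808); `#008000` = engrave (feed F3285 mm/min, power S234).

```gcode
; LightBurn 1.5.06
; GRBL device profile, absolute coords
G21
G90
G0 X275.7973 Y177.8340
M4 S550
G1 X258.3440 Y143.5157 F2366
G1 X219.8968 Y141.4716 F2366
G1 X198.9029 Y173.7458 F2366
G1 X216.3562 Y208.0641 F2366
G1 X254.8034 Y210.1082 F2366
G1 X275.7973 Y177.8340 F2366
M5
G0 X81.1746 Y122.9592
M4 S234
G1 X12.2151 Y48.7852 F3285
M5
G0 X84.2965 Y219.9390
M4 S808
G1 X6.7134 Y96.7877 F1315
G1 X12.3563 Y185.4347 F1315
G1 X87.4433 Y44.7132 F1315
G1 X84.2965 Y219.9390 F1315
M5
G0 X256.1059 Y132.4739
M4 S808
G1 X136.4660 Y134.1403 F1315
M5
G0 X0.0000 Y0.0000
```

Machine Y-up, SVG Y-down with viewBox height 228.9599, so y_svg = 228.9599 − y_machine; X carries over.

Run 1: the run's S550 means `#0000ff` (score). The run returns to its start, so emit a `<polygon>` with points (Y-flipped): 275.7973,51.1259 258.3440,85.4442 219.8968,87.4883 198.9029,55.2141 216.3562,20.8958 254.8034,18.8517.

Run 2: S234 ⇒ engrave layer `#008000`. The run is open, so emit a `<polyline>` with points (Y-flipped): 81.1746,106.0007 12.2151,180.1747.

Run 3: power S808 maps to stroke `#ff0000` (cut). The run returns to its start, so emit a `<polygon>` with points (Y-flipped): 84.2965,9.0209 6.7134,132.1722 12.3563,43.5252 87.4433,184.2467.

Run 4: S808 ⇒ cut layer `#ff0000`. The run is open, so emit a `<polyline>` with points (Y-flipped): 256.1059,96.4860 136.4660,94.8196.

<svg xmlns="http://www.w3.org/2000/svg" width="278.6384mm" height="228.9599mm" viewBox="0 0 278.6384 228.9599">
  <polygon points="275.7973,51.1259 258.3440,85.4442 219.8968,87.4883 198.9029,55.2141 216.3562,20.8958 254.8034,18.8517" fill="none" stroke="#0000ff"/>
  <polyline points="81.1746,106.0007 12.2151,180.1747" fill="none" stroke="#008000"/>
  <polygon points="84.2965,9.0209 6.7134,132.1722 12.3563,43.5252 87.4433,184.2467" fill="none" stroke="#ff0000"/>
  <polyline points="256.1059,96.4860 136.4660,94.8196" fill="none" stroke="#ff0000"/>
</svg>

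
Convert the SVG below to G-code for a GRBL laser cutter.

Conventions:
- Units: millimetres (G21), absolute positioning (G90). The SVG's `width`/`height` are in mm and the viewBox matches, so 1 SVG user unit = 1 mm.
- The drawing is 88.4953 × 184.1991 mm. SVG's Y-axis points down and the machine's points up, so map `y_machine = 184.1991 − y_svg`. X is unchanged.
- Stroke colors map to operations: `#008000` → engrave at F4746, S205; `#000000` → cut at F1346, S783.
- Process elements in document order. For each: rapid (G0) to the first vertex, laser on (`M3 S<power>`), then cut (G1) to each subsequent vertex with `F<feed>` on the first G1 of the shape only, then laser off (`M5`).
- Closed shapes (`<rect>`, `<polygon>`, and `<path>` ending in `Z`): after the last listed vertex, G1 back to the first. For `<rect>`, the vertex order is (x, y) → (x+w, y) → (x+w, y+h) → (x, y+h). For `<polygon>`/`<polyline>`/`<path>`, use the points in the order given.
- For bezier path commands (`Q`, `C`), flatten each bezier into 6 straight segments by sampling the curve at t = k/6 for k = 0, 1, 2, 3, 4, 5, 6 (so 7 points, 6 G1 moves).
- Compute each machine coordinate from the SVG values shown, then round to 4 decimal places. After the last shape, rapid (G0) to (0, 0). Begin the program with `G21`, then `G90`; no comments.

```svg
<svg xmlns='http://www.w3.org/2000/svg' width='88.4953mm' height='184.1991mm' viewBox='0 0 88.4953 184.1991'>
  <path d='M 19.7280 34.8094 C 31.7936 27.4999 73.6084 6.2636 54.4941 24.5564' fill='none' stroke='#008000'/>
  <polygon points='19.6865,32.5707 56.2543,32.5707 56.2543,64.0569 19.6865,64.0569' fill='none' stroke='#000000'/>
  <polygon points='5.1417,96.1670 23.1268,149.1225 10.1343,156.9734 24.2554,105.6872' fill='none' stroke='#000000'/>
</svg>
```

G21
G90
G0 X19.7280 Y149.3897
M3 S205
G1 X27.8201 Y153.9575 F4746
G1 X38.3515 Y159.3616
G1 X48.8035 Y164.1171
G1 X56.6572 Y166.7390
G1 X59.3936 Y165.7425
G1 X54.4941 Y159.6427
M5
G0 X19.6865 Y151.6284
M3 S783
G1 X56.2543 Y151.6284 F1346
G1 X56.2543 Y120.1422
G1 X19.6865 Y120.1422
G1 X19.6865 Y151.6284
M5
G0 X5.1417 Y88.0321
M3 S783
G1 X23.1268 Y35.0766 F1346
G1 X10.1343 Y27.2257
G1 X24.2554 Y78.5119
G1 X5.1417 Y88.0321
M5
G0 X0.0000 Y0.0000

viewBox `0 0 88.4953 184.1991` with mm width/height → 1 unit = 1 mm. Flip: y_m = 184.1991 − y_svg.

**Shape 1** — `<path>` cubic bezier, stroke `#008000` → engrave (S205, F4746). Control points (SVG): P0=(19.7280,34.8094), P1=(31.7936,27.4999), P2=(73.6084,6.2636), P3=(54.4941,24.5564); sampled at t=k/6. Machine vertices: (19.7280,149.3897) → (27.8201,153.9575) → (38.3515,159.3616) → (48.8035,164.1171) → (56.6572,166.7390) → (59.3936,165.7425) → (54.4941,159.6427). Open path.

**Shape 2** — `<polygon>` rectangle, stroke `#000000` → cut (S783, F1346). Machine vertices: (19.6865,151.6284) → (56.2543,151.6284) → (56.2543,120.1422) → (19.6865,120.1422) → (19.6865,151.6284). Closed: final G1 returns to the first vertex.

**Shape 3** — `<polygon>` closed polygon, stroke `#000000` → cut (S783, F1346). Machine vertices: (5.1417,88.0321) → (23.1268,35.0766) → (10.1343,27.2257) → (24.2554,78.5119) → (5.1417,88.0321). Closed: final G1 returns to the first vertex.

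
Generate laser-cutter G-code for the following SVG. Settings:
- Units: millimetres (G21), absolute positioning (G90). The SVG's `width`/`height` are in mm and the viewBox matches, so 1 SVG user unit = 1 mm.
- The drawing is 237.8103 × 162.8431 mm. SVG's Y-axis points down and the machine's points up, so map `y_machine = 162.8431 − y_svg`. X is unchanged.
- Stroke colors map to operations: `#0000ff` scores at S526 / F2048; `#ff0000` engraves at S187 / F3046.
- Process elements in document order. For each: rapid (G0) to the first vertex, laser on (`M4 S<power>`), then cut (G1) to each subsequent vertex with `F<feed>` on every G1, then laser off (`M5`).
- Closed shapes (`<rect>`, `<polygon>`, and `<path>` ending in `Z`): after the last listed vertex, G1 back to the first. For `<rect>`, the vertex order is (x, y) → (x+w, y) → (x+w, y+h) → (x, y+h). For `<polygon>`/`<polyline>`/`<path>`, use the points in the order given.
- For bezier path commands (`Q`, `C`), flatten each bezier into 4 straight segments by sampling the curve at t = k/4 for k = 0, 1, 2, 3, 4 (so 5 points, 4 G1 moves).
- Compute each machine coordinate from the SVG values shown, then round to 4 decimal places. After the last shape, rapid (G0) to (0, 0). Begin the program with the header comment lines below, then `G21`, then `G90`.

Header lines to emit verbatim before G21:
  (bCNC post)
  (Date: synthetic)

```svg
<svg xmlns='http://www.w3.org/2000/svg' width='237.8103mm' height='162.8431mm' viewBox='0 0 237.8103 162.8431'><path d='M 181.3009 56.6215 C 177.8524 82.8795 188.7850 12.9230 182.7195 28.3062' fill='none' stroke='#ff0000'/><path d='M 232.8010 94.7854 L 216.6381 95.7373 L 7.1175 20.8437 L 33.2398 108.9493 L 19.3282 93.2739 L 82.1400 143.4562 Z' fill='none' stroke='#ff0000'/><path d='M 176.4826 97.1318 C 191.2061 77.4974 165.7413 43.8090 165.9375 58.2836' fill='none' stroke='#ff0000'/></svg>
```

(bCNC post)
(Date: synthetic)
G21
G90
G0 X181.3009 Y106.2216
M4 S187
G1 X180.9207 Y101.7315 F3046
G1 X182.9916 Y116.3012 F3046
G1 X184.5718 Y132.9099 F3046
G1 X182.7195 Y134.5369 F3046
M5
G0 X232.8010 Y68.0577
M4 S187
G1 X216.6381 Y67.1058 F3046
G1 X7.1175 Y141.9994 F3046
G1 X33.2398 Y53.8938 F3046
G1 X19.3282 Y69.5692 F3046
G1 X82.1400 Y19.3869 F3046
G1 X232.8010 Y68.0577 F3046
M5
G0 X176.4826 Y65.7113
M4 S187
G1 X181.0188 Y82.1001 F3046
G1 X176.6578 Y97.9263 F3046
G1 X169.5729 Y107.3570 F3046
G1 X165.9375 Y104.5595 F3046
M5
G0 X0.0000 Y0.0000

1 u = 1 mm; y_m = 162.8431 − y.

[1] `<path>` cubic bezier, #ff0000→engrave S187 F3046: (181.3009,106.2216) → (180.9207,101.7315) → (182.9916,116.3012) → (184.5718,132.9099) → (182.7195,134.5369)

[2] `<path>` closed polygon, #ff0000→engrave S187 F3046: (232.8010,68.0577) → (216.6381,67.1058) → (7.1175,141.9994) → (33.2398,53.8938) → (19.3282,69.5692) → (82.1400,19.3869) → (232.8010,68.0577) (closed)

[3] `<path>` cubic bezier, #ff0000→engrave S187 F3046: (176.4826,65.7113) → (181.0188,82.1001) → (176.6578,97.9263) → (169.5729,107.3570) → (165.9375,104.5595)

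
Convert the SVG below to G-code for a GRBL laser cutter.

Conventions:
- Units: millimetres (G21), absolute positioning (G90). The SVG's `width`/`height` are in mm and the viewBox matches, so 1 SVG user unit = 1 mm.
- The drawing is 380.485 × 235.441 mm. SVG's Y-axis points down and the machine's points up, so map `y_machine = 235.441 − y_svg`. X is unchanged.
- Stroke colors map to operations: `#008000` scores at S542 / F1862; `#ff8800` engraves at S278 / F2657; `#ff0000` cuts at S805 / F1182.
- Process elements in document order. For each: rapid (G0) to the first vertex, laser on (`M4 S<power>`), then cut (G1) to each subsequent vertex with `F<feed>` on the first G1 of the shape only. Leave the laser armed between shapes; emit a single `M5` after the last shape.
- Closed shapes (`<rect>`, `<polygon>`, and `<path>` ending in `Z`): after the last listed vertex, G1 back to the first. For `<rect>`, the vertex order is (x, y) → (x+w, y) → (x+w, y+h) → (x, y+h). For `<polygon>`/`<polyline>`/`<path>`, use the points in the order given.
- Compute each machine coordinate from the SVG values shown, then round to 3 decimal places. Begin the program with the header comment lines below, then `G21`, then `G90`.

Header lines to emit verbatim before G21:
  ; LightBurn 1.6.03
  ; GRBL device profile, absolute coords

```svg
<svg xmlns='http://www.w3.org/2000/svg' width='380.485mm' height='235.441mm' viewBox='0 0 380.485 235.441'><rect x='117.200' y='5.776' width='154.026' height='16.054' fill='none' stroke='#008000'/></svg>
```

; LightBurn 1.6.03
; GRBL device profile, absolute coords
G21
G90
G0 X117.200 Y229.665
M4 S542
G1 X271.226 Y229.665 F1862
G1 X271.226 Y213.611
G1 X117.200 Y213.611
G1 X117.200 Y229.665
M5

viewBox `0 0 380.485 235.441` with mm width/height → 1 unit = 1 mm. Flip: y_m = 235.441 − y_svg.

**Shape 1** — `<rect>` rectangle, stroke `#008000` → score (S542, F1862). Machine vertices: (117.200,229.665) → (271.226,229.665) → (271.226,213.611) → (117.200,213.611) → (117.200,229.665). Closed: final G1 returns to the first vertex.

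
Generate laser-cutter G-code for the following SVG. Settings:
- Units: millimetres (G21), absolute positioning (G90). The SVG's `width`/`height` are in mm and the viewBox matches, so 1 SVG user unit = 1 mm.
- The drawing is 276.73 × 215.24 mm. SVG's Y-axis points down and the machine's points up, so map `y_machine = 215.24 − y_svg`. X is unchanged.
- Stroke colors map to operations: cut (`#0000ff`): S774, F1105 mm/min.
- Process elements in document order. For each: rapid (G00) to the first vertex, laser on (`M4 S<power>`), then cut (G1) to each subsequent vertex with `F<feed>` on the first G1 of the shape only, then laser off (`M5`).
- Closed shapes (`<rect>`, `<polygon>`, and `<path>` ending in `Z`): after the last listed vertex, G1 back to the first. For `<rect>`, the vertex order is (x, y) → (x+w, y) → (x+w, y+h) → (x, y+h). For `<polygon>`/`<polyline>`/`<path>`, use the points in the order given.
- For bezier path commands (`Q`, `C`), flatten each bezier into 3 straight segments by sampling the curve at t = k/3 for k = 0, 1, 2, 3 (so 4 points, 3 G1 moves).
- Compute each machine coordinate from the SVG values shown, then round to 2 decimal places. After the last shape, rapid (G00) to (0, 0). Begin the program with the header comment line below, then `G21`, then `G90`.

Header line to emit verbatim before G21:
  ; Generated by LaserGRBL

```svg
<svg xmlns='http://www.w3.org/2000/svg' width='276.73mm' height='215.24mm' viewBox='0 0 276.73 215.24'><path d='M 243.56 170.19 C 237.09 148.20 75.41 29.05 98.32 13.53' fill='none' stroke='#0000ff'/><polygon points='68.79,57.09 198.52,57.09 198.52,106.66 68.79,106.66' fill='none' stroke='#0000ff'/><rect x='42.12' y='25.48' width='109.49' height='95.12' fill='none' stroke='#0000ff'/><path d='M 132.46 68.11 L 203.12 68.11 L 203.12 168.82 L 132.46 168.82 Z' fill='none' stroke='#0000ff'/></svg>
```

; Generated by LaserGRBL
G21
G90
G00 X243.56 Y45.05
M4 S774
G1 X197.94 Y91.99 F1105
G1 X124.35 Y159.08
G1 X98.32 Y201.71
M5
G00 X68.79 Y158.15
M4 S774
G1 X198.52 Y158.15 F1105
G1 X198.52 Y108.58
G1 X68.79 Y108.58
G1 X68.79 Y158.15
M5
G00 X42.12 Y189.76
M4 S774
G1 X151.61 Y189.76 F1105
G1 X151.61 Y94.64
G1 X42.12 Y94.64
G1 X42.12 Y189.76
M5
G00 X132.46 Y147.13
M4 S774
G1 X203.12 Y147.13 F1105
G1 X203.12 Y46.42
G1 X132.46 Y46.42
G1 X132.46 Y147.13
M5
G00 X0.00 Y0.00

1 u = 1 mm; y_m = 215.24 − y.

[1] `<path>` cubic bezier, #0000ff→cut S774 F1105: (243.56,45.05) → (197.94,91.99) → (124.35,159.08) → (98.32,201.71)

[2] `<polygon>` rectangle, #0000ff→cut S774 F1105: (68.79,158.15) → (198.52,158.15) → (198.52,108.58) → (68.79,108.58) → (68.79,158.15) (closed)

[3] `<rect>` rectangle, #0000ff→cut S774 F1105: (42.12,189.76) → (151.61,189.76) → (151.61,94.64) → (42.12,94.64) → (42.12,189.76) (closed)

[4] `<path>` rectangle, #0000ff→cut S774 F1105: (132.46,147.13) → (203.12,147.13) → (203.12,46.42) → (132.46,46.42) → (132.46,147.13) (closed)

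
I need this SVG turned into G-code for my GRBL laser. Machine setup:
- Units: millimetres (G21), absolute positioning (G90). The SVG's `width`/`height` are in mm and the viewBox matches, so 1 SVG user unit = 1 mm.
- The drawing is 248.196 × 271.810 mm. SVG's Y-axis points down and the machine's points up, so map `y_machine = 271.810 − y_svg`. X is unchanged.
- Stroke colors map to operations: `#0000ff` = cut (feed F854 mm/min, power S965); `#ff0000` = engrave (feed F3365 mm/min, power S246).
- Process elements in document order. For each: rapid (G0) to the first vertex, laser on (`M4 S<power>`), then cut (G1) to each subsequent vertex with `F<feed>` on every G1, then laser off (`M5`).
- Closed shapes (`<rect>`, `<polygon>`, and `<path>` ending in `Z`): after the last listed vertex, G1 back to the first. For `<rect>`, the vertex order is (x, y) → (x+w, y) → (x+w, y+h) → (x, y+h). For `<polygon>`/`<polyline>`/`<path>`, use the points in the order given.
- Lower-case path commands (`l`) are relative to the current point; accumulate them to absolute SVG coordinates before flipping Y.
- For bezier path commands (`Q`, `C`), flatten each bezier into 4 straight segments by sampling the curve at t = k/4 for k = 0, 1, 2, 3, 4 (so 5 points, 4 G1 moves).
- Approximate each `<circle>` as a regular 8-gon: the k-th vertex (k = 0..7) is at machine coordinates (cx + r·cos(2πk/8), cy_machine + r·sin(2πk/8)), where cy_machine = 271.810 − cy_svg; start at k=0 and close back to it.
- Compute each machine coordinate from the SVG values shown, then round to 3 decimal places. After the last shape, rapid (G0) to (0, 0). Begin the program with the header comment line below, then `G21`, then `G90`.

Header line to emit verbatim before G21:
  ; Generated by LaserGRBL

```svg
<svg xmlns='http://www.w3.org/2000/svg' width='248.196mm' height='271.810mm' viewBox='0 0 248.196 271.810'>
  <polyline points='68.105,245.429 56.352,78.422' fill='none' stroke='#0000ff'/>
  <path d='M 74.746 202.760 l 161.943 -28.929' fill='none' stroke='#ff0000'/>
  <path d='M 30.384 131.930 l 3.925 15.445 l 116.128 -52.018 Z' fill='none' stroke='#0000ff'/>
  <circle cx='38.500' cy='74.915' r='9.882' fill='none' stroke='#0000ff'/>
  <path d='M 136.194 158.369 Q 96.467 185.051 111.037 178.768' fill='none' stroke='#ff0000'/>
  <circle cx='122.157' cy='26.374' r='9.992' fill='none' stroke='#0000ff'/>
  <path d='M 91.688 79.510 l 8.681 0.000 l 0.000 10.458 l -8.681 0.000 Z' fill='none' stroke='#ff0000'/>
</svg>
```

Since the viewBox matches the mm dimensions, user units are millimetres directly. The only transform is the Y-flip y_m = 271.810 − y_svg.

Shape 1 is a line segment drawn with `<polyline>`. Its stroke #0000ff means cut at S965, F854. After flipping Y the toolpath is (68.105,26.381) → (56.352,193.388).

Shape 2 is a line segment drawn with `<path>`. Its stroke #ff0000 means engrave at S246, F3365. After flipping Y the toolpath is (74.746,69.050) → (236.689,97.979).

Shape 3 is a closed polygon drawn with `<path>`. Its stroke #0000ff means cut at S965, F854. After flipping Y the toolpath is (30.384,139.880) → (34.309,124.435) → (150.437,176.453) → (30.384,139.880), returning to the start.

Shape 4 is a circle drawn with `<circle>`. Its stroke #0000ff means cut at S965, F854. After flipping Y the toolpath is (48.382,196.895) → (45.488,203.883) → (38.500,206.777) → (31.512,203.883) → (28.618,196.895) → (31.512,189.907) → (38.500,187.013) → (45.488,189.907) → (48.382,196.895), returning to the start.

Shape 5 is a quadratic bezier drawn with `<path>`. Its stroke #ff0000 means engrave at S246, F3365. After flipping Y the toolpath is (136.194,113.441) → (119.724,102.160) → (110.041,95.000) → (107.146,91.961) → (111.037,93.042).

Shape 6 is a circle drawn with `<circle>`. Its stroke #0000ff means cut at S965, F854. After flipping Y the toolpath is (132.149,245.436) → (129.222,252.501) → (122.157,255.428) → (115.092,252.501) → (112.165,245.436) → (115.092,238.371) → (122.157,235.444) → (129.222,238.371) → (132.149,245.436), returning to the start.

Shape 7 is a rectangle drawn with `<path>`. Its stroke #ff0000 means engrave at S246, F3365. After flipping Y the toolpath is (91.688,192.300) → (100.369,192.300) → (100.369,181.842) → (91.688,181.842) → (91.688,192.300), returning to the start.

; Generated by LaserGRBL
G21
G90
G0 X68.105 Y26.381
M4 S965
G1 X56.352 Y193.388 F854
M5
G0 X74.746 Y69.050
M4 S246
G1 X236.689 Y97.979 F3365
M5
G0 X30.384 Y139.880
M4 S965
G1 X34.309 Y124.435 F854
G1 X150.437 Y176.453 F854
G1 X30.384 Y139.880 F854
M5
G0 X48.382 Y196.895
M4 S965
G1 X45.488 Y203.883 F854
G1 X38.500 Y206.777 F854
G1 X31.512 Y203.883 F854
G1 X28.618 Y196.895 F854
G1 X31.512 Y189.907 F854
G1 X38.500 Y187.013 F854
G1 X45.488 Y189.907 F854
G1 X48.382 Y196.895 F854
M5
G0 X136.194 Y113.441
M4 S246
G1 X119.724 Y102.160 F3365
G1 X110.041 Y95.000 F3365
G1 X107.146 Y91.961 F3365
G1 X111.037 Y93.042 F3365
M5
G0 X132.149 Y245.436
M4 S965
G1 X129.222 Y252.501 F854
G1 X122.157 Y255.428 F854
G1 X115.092 Y252.501 F854
G1 X112.165 Y245.436 F854
G1 X115.092 Y238.371 F854
G1 X122.157 Y235.444 F854
G1 X129.222 Y238.371 F854
G1 X132.149 Y245.436 F854
M5
G0 X91.688 Y192.300
M4 S246
G1 X100.369 Y192.300 F3365
G1 X100.369 Y181.842 F3365
G1 X91.688 Y181.842 F3365
G1 X91.688 Y192.300 F3365
M5
G0 X0.000 Y0.000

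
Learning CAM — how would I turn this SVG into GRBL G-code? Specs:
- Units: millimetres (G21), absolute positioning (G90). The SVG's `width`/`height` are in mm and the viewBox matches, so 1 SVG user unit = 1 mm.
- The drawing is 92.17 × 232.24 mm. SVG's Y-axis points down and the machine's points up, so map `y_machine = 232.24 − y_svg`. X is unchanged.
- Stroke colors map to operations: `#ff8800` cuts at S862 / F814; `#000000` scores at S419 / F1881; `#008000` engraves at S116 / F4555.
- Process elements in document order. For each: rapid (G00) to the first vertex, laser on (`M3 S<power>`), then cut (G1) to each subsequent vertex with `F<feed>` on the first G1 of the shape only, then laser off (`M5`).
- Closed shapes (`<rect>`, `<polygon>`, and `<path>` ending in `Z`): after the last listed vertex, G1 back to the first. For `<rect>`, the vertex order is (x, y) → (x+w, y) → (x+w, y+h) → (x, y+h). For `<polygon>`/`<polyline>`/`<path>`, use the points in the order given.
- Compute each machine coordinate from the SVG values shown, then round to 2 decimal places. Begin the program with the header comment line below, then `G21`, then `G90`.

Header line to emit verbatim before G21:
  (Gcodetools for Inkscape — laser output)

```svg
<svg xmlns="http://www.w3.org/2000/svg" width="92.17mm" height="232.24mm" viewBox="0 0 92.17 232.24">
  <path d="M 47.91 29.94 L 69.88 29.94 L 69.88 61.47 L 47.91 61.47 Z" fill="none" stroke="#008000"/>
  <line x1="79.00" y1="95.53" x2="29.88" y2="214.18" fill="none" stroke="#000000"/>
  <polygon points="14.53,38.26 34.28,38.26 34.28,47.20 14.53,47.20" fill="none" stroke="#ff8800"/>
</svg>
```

(Gcodetools for Inkscape — laser output)
G21
G90
G00 X47.91 Y202.30
M3 S116
G1 X69.88 Y202.30 F4555
G1 X69.88 Y170.77
G1 X47.91 Y170.77
G1 X47.91 Y202.30
M5
G00 X79.00 Y136.71
M3 S419
G1 X29.88 Y18.06 F1881
M5
G00 X14.53 Y193.98
M3 S862
G1 X34.28 Y193.98 F814
G1 X34.28 Y185.04
G1 X14.53 Y185.04
G1 X14.53 Y193.98
M5

viewBox `0 0 92.17 232.24` with mm width/height → 1 unit = 1 mm. Flip: y_m = 232.24 − y_svg.

**Shape 1** — `<path>` rectangle, stroke `#008000` → engrave (S116, F4555). Machine vertices: (47.91,202.30) → (69.88,202.30) → (69.88,170.77) → (47.91,170.77) → (47.91,202.30). Closed: final G1 returns to the first vertex.

**Shape 2** — `<line>` line segment, stroke `#000000` → score (S419, F1881). Machine vertices: (79.00,136.71) → (29.88,18.06). Open path.

**Shape 3** — `<polygon>` rectangle, stroke `#ff8800` → cut (S862, F814). Machine vertices: (14.53,193.98) → (34.28,193.98) → (34.28,185.04) → (14.53,185.04) → (14.53,193.98). Closed: final G1 returns to the first vertex.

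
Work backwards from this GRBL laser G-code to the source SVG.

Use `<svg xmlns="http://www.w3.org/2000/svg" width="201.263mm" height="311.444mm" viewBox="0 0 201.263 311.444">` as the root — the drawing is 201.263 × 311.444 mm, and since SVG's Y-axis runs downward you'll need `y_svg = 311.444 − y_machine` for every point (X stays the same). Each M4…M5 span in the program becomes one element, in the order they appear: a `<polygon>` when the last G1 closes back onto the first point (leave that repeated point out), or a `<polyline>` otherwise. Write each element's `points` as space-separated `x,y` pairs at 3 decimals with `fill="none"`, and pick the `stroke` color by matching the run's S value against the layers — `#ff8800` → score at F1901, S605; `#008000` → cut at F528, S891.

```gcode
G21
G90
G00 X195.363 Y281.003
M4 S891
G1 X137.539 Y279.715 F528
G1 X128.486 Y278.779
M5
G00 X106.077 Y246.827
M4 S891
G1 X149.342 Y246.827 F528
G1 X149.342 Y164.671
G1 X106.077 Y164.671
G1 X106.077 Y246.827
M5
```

y_svg = 311.444 − y_m. Every run uses S891, so all elements get stroke `#008000` (cut).

[1] open run; points: 195.363,30.441 137.539,31.729 128.486,32.665

[2] closed run; points: 106.077,64.617 149.342,64.617 149.342,146.773 106.077,146.773

<svg xmlns="http://www.w3.org/2000/svg" width="201.263mm" height="311.444mm" viewBox="0 0 201.263 311.444">
  <polyline points="195.363,30.441 137.539,31.729 128.486,32.665" fill="none" stroke="#008000"/>
  <polygon points="106.077,64.617 149.342,64.617 149.342,146.773 106.077,146.773" fill="none" stroke="#008000"/>
</svg>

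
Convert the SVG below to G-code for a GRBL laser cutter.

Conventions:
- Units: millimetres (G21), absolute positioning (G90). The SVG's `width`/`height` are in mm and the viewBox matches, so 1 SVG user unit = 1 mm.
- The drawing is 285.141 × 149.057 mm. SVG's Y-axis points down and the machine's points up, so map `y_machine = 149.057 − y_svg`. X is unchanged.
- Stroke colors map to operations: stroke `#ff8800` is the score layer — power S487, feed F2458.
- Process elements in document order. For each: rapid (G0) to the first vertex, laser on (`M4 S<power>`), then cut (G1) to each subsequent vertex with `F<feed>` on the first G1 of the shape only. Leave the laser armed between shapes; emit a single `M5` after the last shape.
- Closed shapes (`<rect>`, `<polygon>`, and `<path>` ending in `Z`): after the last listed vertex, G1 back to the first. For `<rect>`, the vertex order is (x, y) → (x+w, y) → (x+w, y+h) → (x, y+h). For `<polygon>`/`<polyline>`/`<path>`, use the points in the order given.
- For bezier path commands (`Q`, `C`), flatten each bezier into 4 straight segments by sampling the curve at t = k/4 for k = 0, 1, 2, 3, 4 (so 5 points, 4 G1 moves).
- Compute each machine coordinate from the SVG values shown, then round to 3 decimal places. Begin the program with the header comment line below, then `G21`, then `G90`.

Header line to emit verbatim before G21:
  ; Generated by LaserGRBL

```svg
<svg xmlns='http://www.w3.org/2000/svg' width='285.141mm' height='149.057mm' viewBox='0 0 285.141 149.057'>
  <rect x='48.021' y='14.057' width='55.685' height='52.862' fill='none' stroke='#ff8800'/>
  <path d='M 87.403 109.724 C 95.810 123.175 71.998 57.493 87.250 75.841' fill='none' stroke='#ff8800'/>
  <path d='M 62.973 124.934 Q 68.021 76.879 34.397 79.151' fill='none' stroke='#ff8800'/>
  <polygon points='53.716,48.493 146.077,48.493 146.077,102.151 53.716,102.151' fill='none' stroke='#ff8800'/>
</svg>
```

viewBox `0 0 285.141 149.057` with mm width/height → 1 unit = 1 mm. Flip: y_m = 149.057 − y_svg.

**Shape 1** — `<rect>` rectangle, stroke `#ff8800` → score (S487, F2458). Machine vertices: (48.021,135.000) → (103.706,135.000) → (103.706,82.138) → (48.021,82.138) → (48.021,135.000). Closed: final G1 returns to the first vertex.

**Shape 2** — `<path>` cubic bezier, stroke `#ff8800` → score (S487, F2458). Control points (SVG): P0=(87.403,109.724), P1=(95.810,123.175), P2=(71.998,57.493), P3=(87.250,75.841); sampled at t=k/4. Machine vertices: (87.403,39.333) → (88.781,41.533) → (84.760,58.111) → (82.022,73.771) → (87.250,73.216). Open path.

**Shape 3** — `<path>` quadratic bezier, stroke `#ff8800` → score (S487, F2458). Control points (SVG): P0=(62.973,124.934), P1=(68.021,76.879), P2=(34.397,79.151); sampled at t=k/4. Machine vertices: (62.973,24.123) → (63.080,45.005) → (58.353,59.596) → (48.792,67.897) → (34.397,69.906). Open path.

**Shape 4** — `<polygon>` rectangle, stroke `#ff8800` → score (S487, F2458). Machine vertices: (53.716,100.564) → (146.077,100.564) → (146.077,46.906) → (53.716,46.906) → (53.716,100.564). Closed: final G1 returns to the first vertex.

; Generated by LaserGRBL
G21
G90
G0 X48.021 Y135.000
M4 S487
G1 X103.706 Y135.000 F2458
G1 X103.706 Y82.138
G1 X48.021 Y82.138
G1 X48.021 Y135.000
G0 X87.403 Y39.333
M4 S487
G1 X88.781 Y41.533 F2458
G1 X84.760 Y58.111
G1 X82.022 Y73.771
G1 X87.250 Y73.216
G0 X62.973 Y24.123
M4 S487
G1 X63.080 Y45.005 F2458
G1 X58.353 Y59.596
G1 X48.792 Y67.897
G1 X34.397 Y69.906
G0 X53.716 Y100.564
M4 S487
G1 X146.077 Y100.564 F2458
G1 X146.077 Y46.906
G1 X53.716 Y46.906
G1 X53.716 Y100.564
M5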